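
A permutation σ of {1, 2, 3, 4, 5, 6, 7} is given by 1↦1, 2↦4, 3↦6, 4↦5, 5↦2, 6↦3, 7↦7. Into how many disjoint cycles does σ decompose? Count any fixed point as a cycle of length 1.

4

Cycle decomposition: (1) (2 4 5) (3 6) (7).
4 cycles.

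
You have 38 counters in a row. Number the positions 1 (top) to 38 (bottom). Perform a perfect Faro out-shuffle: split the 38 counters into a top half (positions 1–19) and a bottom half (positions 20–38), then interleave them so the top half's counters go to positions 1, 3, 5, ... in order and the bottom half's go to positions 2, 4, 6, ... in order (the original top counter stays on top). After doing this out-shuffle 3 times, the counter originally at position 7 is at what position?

12

Track the counter's position through each out-shuffle:
7 → 13 → 25 → 12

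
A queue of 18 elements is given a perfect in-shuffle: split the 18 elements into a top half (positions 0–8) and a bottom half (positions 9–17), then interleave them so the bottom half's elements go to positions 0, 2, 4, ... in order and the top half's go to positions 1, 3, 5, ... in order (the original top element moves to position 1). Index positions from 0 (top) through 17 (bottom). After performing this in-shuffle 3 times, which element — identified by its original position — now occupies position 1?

4

Work backwards from position 1, undoing one in-shuffle at a time:
1 ← 0 ← 9 ← 4
So the element now at position 1 started at position 4.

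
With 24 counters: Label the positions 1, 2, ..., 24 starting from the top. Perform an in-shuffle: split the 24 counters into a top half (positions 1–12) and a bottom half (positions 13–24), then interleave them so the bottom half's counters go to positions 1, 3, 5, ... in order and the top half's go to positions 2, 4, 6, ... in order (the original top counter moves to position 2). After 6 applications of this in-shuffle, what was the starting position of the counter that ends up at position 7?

13

Work backwards from position 7, undoing one in-shuffle at a time:
7 ← 16 ← 8 ← 4 ← 2 ← 1 ← 13
So the counter now at position 7 started at position 13.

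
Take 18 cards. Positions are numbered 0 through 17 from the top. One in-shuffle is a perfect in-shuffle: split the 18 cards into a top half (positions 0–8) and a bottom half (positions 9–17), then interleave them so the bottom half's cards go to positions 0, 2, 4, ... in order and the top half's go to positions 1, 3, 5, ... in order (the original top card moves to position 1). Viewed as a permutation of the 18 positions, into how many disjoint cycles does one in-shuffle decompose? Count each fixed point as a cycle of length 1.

Trace each unvisited position around until it returns:
(0 1 3 7 15 12 ... len 18)
1 cycle in total.

1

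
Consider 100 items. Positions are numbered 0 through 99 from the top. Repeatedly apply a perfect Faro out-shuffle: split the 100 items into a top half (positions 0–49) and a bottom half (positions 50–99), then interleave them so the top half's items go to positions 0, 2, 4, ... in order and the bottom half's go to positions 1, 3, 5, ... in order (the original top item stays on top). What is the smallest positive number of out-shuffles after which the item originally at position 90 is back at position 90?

Follow position 90 under repeated out-shuffles:
90 → 81 → 63 → 27 → 54 → 9 → 18 → 36 → 72 → 45 → 90
It first returns after 10 out-shuffles.

10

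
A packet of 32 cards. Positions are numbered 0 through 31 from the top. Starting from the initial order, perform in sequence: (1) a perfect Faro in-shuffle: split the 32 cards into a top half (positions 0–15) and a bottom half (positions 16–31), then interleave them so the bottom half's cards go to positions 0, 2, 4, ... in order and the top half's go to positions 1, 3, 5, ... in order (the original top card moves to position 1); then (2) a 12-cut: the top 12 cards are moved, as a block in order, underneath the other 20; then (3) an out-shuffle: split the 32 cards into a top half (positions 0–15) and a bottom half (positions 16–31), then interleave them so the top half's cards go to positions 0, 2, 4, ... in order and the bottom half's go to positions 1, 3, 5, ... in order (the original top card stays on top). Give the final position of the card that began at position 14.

3

Track the card from position 14 forward through each operation:
  after op 1 (in-shuffle): 14 → 29
  after op 2 (cut 12): 29 → 17
  after op 3 (out-shuffle): 17 → 3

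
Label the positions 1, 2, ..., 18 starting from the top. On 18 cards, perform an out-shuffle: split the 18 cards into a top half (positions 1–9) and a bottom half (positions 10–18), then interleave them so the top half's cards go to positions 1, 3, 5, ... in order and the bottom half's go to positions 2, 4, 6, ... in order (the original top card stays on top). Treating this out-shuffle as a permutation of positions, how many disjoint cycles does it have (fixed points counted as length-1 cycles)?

Trace each unvisited position around until it returns:
(1) (2 3 5 9 17 16 14 10) (4 7 13 8 15 12 6 11) (18)
4 cycles in total.

4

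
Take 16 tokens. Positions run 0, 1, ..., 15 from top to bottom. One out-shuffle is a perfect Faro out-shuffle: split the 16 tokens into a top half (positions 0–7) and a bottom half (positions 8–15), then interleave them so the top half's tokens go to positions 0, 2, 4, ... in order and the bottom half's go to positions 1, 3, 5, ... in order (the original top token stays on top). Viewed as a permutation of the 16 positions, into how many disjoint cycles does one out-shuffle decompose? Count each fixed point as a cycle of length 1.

6

Trace each unvisited position around until it returns:
(0) (1 2 4 8) (3 6 12 9) (5 10) (7 14 13 11) (15)
6 cycles in total.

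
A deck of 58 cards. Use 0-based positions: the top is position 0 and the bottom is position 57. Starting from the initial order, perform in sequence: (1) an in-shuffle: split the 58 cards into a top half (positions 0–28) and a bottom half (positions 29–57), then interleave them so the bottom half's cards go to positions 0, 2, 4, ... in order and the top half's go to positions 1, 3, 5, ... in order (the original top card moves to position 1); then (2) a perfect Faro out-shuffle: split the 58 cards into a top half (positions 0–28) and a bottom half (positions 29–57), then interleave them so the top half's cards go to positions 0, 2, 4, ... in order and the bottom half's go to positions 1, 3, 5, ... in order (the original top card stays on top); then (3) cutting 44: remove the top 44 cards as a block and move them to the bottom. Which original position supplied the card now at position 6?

Undo the operations in reverse order, starting from position 6:
  undo op 3 (cut 44): 6 ← 50
  undo op 2 (out-shuffle, from top half): 50 ← 25
  undo op 1 (in-shuffle, from top half): 25 ← 12
So the card at position 6 came from original position 12.

12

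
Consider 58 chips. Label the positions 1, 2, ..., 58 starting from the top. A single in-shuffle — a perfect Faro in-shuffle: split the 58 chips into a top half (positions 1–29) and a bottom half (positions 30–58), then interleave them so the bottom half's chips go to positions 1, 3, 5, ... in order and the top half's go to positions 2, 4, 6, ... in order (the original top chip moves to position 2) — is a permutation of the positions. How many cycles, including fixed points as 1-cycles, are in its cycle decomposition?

1

Trace each unvisited position around until it returns:
(1 2 4 8 16 32 ... len 58)
1 cycle in total.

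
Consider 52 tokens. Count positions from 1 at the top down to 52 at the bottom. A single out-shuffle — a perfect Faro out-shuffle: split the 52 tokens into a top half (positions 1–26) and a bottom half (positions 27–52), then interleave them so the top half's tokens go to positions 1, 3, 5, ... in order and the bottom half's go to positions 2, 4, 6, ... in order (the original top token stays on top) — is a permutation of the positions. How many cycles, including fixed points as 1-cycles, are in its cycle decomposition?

Trace each unvisited position around until it returns:
(1) (2 3 5 9 17 33 14 27) (4 7 13 25 49 46 40 28) (6 11 21 41 30 8 15 29) (10 19 37 22 43 34 16 31) (12 23 45 38 24 47 42 32) (18 35) (20 39 26 51 50 48 44 36) ... plus 1 more
9 cycles in total.

9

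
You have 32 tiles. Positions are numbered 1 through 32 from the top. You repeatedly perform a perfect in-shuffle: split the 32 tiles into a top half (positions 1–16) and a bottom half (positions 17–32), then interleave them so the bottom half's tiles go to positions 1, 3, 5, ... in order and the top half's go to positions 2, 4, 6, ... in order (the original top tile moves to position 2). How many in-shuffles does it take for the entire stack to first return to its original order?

10

The in-shuffle permutes the 32 positions with cycle lengths [2, 10, 10, 10].
Every tile is home exactly when every cycle has completed a whole number of laps, i.e. after lcm(2, 10) = 10 in-shuffles.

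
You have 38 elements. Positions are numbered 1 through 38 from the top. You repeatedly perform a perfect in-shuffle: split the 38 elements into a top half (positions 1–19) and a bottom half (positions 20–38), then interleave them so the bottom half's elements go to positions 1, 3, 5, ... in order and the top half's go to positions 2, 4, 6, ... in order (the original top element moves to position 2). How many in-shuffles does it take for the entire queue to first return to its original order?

The in-shuffle permutes the 38 positions with cycle lengths [2, 12, 12, 12].
Every element is home exactly when every cycle has completed a whole number of laps, i.e. after lcm(2, 12) = 12 in-shuffles.

12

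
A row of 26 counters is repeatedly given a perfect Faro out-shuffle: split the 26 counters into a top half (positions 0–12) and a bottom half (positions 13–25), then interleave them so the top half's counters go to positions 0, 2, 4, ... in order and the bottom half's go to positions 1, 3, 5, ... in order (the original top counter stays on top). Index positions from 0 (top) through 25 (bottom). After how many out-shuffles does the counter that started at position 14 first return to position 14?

20

Follow position 14 under repeated out-shuffles:
14 → 3 → 6 → 12 → 24 → 23 → 21 → 17 → 9 → 18 → 11 → 22 → 19 → 13 → 1 → 2 → 4 → 8 → 16 → 7 → 14
It first returns after 20 out-shuffles.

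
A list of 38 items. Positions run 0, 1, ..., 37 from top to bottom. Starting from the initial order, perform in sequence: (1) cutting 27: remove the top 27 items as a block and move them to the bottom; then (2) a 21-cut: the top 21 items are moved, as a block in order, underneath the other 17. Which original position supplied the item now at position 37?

Undo the operations in reverse order, starting from position 37:
  undo op 2 (cut 21): 37 ← 20
  undo op 1 (cut 27): 20 ← 9
So the item at position 37 came from original position 9.

9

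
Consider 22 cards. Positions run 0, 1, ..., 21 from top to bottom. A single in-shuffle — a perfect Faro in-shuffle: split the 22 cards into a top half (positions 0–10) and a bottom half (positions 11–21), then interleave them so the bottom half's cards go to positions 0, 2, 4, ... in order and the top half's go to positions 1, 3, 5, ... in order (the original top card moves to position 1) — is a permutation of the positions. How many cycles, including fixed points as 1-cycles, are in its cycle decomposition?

Trace each unvisited position around until it returns:
(0 1 3 7 15 8 ... len 11) (4 9 19 16 10 21 ... len 11)
2 cycles in total.

2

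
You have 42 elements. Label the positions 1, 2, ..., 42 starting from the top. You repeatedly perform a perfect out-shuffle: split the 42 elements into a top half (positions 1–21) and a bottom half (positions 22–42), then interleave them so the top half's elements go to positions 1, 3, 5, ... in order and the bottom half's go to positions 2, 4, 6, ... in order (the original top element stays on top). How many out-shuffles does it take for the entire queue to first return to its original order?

20

The out-shuffle permutes the 42 positions with cycle lengths [1, 1, 20, 20].
Every element is home exactly when every cycle has completed a whole number of laps, i.e. after lcm(1, 20) = 20 out-shuffles.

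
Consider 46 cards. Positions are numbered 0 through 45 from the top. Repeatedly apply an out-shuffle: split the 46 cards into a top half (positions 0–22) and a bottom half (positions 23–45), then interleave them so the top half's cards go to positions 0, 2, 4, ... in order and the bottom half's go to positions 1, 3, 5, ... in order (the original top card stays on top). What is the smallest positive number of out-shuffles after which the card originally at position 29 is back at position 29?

12

Follow position 29 under repeated out-shuffles:
29 → 13 → 26 → 7 → 14 → 28 → 11 → 22 → 44 → 43 → 41 → 37 → 29
It first returns after 12 out-shuffles.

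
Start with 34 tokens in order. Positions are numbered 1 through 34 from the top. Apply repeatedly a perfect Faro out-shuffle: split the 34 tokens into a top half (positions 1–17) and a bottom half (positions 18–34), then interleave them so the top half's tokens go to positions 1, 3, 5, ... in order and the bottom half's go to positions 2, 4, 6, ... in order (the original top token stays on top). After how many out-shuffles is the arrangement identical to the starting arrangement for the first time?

10

The out-shuffle permutes the 34 positions with cycle lengths [1, 1, 2, 10, 10, 10].
Every token is home exactly when every cycle has completed a whole number of laps, i.e. after lcm(1, 2, 10) = 10 out-shuffles.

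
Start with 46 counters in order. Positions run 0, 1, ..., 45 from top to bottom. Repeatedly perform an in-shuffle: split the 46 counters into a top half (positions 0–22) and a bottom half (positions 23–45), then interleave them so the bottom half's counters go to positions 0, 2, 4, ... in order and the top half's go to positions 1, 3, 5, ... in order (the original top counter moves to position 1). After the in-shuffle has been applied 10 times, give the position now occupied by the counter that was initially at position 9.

Track the counter's position through each in-shuffle:
9 → 19 → 39 → 32 → 18 → 37 → 28 → 10 → 21 → 43 → 40

40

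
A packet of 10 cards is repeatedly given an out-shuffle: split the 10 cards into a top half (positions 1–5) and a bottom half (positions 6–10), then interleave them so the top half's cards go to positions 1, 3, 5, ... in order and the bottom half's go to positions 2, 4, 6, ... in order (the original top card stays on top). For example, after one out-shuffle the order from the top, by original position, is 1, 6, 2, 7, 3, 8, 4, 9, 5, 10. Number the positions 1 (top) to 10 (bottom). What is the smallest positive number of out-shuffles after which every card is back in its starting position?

6

The out-shuffle permutes the 10 positions with cycle lengths [1, 1, 2, 6].
Every card is home exactly when every cycle has completed a whole number of laps, i.e. after lcm(1, 2, 6) = 6 out-shuffles.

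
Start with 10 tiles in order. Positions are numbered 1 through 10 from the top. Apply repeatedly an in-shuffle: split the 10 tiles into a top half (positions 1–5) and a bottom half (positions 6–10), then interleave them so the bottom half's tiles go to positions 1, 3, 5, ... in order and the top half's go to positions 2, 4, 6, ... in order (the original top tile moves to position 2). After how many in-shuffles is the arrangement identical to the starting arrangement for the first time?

10

The in-shuffle permutes the 10 positions with cycle lengths [10].
Every tile is home exactly when every cycle has completed a whole number of laps, i.e. after lcm(10) = 10 in-shuffles.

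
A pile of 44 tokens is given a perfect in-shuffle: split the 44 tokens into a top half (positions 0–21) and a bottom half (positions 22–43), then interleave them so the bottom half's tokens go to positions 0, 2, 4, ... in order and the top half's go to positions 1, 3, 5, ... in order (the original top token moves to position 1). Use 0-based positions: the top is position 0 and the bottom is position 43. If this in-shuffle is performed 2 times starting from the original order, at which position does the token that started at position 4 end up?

Track the token's position through each in-shuffle:
4 → 9 → 19

19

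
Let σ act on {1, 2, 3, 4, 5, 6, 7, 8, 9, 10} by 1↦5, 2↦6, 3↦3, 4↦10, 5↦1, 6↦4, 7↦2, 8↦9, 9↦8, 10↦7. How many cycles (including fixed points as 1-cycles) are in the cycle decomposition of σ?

Cycle decomposition: (1 5) (2 6 4 10 7) (3) (8 9).
4 cycles.

4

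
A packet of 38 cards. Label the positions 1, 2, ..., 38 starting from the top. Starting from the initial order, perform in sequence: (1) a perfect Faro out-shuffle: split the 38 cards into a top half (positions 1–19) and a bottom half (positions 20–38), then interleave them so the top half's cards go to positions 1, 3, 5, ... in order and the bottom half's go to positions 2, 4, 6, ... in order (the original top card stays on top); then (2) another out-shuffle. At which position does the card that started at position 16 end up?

24

Track the card from position 16 forward through each operation:
  after op 1 (out-shuffle): 16 → 31
  after op 2 (out-shuffle): 31 → 24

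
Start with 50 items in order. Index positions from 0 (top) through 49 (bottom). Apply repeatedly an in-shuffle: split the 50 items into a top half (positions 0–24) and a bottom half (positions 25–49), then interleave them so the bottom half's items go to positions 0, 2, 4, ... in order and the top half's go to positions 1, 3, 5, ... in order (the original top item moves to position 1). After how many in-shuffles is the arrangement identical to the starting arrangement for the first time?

The in-shuffle permutes the 50 positions with cycle lengths [2, 8, 8, 8, 8, 8, 8].
Every item is home exactly when every cycle has completed a whole number of laps, i.e. after lcm(2, 8) = 8 in-shuffles.

8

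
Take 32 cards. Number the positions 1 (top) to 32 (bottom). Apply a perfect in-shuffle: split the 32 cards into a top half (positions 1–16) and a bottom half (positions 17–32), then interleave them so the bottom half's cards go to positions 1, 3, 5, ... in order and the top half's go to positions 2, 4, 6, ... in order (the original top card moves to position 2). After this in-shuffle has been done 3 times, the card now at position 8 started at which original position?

Work backwards from position 8, undoing one in-shuffle at a time:
8 ← 4 ← 2 ← 1
So the card now at position 8 started at position 1.

1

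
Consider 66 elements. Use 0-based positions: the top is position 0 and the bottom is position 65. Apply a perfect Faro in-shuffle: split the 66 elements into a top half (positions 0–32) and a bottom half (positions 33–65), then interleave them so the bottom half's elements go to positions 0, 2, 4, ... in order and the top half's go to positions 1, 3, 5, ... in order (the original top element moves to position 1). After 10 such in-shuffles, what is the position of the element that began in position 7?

17

Track the element's position through each in-shuffle:
7 → 15 → 31 → 63 → 60 → 54 → 42 → 18 → 37 → 8 → 17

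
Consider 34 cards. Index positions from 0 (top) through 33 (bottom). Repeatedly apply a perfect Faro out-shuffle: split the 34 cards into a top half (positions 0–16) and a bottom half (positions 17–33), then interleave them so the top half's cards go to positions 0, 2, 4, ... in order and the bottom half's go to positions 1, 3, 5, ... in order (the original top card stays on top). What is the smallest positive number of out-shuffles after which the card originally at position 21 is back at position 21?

Follow position 21 under repeated out-shuffles:
21 → 9 → 18 → 3 → 6 → 12 → 24 → 15 → 30 → 27 → 21
It first returns after 10 out-shuffles.

10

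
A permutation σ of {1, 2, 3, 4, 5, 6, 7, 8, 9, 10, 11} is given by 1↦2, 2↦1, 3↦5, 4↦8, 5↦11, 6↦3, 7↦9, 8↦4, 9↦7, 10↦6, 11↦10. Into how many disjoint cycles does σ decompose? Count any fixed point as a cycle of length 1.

4

Cycle decomposition: (1 2) (3 5 11 10 6) (4 8) (7 9).
4 cycles.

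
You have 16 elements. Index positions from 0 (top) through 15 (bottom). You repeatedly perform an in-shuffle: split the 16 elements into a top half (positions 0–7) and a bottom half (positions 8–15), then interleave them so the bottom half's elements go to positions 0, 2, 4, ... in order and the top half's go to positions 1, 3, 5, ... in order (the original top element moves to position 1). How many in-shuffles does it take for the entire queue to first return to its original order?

8

The in-shuffle permutes the 16 positions with cycle lengths [8, 8].
Every element is home exactly when every cycle has completed a whole number of laps, i.e. after lcm(8) = 8 in-shuffles.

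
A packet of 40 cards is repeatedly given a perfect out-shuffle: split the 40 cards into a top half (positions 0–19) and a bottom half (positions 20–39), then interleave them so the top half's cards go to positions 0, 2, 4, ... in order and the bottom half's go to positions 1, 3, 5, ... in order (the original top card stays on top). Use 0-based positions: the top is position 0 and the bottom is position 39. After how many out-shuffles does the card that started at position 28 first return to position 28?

12

Follow position 28 under repeated out-shuffles:
28 → 17 → 34 → 29 → 19 → 38 → 37 → 35 → 31 → 23 → 7 → 14 → 28
It first returns after 12 out-shuffles.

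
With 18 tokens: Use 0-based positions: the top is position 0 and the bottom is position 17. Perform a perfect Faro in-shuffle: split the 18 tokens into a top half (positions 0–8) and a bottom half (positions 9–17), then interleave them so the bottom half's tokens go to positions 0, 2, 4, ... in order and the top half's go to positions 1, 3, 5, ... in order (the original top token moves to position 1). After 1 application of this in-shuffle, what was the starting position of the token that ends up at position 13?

6

Work backwards from position 13, undoing one in-shuffle at a time:
13 ← 6
So the token now at position 13 started at position 6.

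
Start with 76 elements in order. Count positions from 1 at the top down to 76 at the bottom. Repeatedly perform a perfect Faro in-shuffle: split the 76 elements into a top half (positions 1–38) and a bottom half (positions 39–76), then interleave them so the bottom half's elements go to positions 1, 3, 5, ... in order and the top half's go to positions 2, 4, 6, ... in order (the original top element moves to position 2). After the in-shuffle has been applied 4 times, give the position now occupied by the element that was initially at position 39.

8

Track the element's position through each in-shuffle:
39 → 1 → 2 → 4 → 8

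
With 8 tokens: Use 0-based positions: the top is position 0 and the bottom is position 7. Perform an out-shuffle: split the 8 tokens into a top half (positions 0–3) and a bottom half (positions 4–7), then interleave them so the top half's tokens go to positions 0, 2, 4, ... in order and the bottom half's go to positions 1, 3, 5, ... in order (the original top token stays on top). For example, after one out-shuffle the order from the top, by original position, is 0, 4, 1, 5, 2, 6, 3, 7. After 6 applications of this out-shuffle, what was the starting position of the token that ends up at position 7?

7

Work backwards from position 7, undoing one out-shuffle at a time:
7 ← 7 ← 7 ← 7 ← 7 ← 7 ← 7
So the token now at position 7 started at position 7.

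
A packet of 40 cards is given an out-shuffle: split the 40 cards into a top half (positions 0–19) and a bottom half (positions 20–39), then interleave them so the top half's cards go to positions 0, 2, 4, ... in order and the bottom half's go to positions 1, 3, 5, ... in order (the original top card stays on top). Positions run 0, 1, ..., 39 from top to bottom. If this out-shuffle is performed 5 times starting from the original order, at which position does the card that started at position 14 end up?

Track the card's position through each out-shuffle:
14 → 28 → 17 → 34 → 29 → 19

19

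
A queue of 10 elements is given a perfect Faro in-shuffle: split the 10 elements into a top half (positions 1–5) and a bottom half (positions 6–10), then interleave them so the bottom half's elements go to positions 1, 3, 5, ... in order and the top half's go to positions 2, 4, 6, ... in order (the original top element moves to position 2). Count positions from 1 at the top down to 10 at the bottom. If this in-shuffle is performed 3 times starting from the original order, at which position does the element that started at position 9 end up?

Track the element's position through each in-shuffle:
9 → 7 → 3 → 6

6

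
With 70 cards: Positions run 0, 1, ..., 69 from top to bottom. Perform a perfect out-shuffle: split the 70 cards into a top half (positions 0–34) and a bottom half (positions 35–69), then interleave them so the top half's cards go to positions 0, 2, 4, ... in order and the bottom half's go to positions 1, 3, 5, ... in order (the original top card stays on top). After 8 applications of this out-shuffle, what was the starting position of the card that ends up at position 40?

Work backwards from position 40, undoing one out-shuffle at a time:
40 ← 20 ← 10 ← 5 ← 37 ← 53 ← 61 ← 65 ← 67
So the card now at position 40 started at position 67.

67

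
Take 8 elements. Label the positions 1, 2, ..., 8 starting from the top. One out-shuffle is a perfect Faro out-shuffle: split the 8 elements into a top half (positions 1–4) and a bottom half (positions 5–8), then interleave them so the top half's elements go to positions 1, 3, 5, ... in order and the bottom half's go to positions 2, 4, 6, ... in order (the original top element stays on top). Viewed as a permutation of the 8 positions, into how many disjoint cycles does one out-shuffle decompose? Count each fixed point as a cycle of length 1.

Trace each unvisited position around until it returns:
(1) (2 3 5) (4 7 6) (8)
4 cycles in total.

4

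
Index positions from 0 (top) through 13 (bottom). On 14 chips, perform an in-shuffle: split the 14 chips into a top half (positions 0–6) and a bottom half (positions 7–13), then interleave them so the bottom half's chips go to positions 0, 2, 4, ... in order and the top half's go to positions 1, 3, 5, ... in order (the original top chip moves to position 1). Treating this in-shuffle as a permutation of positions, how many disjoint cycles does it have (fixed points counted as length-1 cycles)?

4

Trace each unvisited position around until it returns:
(0 1 3 7) (2 5 11 8) (4 9) (6 13 12 10)
4 cycles in total.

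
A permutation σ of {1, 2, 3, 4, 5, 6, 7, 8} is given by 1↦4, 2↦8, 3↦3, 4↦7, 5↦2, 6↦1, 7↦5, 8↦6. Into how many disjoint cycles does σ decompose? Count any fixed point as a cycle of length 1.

2

Cycle decomposition: (1 4 7 5 2 8 6) (3).
2 cycles.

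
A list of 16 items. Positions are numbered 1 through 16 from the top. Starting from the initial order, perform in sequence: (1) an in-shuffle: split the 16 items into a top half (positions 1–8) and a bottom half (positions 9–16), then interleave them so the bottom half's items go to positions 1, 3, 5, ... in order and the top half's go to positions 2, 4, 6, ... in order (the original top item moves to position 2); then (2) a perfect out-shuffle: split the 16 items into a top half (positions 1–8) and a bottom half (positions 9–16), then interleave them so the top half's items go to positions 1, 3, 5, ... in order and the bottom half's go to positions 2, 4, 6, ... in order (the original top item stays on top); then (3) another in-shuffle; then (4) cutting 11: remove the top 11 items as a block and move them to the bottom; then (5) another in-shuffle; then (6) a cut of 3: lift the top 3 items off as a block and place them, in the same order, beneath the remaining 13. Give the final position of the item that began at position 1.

2

Track the item from position 1 forward through each operation:
  after op 1 (in-shuffle): 1 → 2
  after op 2 (out-shuffle): 2 → 3
  after op 3 (in-shuffle): 3 → 6
  after op 4 (cut 11): 6 → 11
  after op 5 (in-shuffle): 11 → 5
  after op 6 (cut 3): 5 → 2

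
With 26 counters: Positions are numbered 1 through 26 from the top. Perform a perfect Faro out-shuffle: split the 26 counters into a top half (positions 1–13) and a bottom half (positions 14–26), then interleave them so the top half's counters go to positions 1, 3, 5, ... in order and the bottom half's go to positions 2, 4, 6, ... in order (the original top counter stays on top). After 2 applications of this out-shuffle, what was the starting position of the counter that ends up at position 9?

Work backwards from position 9, undoing one out-shuffle at a time:
9 ← 5 ← 3
So the counter now at position 9 started at position 3.

3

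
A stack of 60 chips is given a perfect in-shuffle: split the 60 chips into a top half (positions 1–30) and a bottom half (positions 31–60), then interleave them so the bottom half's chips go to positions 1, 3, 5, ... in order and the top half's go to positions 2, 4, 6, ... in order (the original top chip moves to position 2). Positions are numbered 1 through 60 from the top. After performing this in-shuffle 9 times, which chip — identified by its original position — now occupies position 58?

38

Work backwards from position 58, undoing one in-shuffle at a time:
58 ← 29 ← 45 ← 53 ← 57 ← 59 ← 60 ← 30 ← 15 ← 38
So the chip now at position 58 started at position 38.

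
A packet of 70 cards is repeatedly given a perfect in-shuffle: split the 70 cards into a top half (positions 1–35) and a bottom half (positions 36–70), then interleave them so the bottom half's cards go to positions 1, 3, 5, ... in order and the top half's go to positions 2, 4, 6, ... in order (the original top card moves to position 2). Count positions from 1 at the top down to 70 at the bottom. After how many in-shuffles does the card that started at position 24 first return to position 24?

35

Follow position 24 under repeated in-shuffles:
24 → 48 → 25 → 50 → 29 → 58 → 45 → 19 → ... → 24 (length 35)
It first returns after 35 in-shuffles.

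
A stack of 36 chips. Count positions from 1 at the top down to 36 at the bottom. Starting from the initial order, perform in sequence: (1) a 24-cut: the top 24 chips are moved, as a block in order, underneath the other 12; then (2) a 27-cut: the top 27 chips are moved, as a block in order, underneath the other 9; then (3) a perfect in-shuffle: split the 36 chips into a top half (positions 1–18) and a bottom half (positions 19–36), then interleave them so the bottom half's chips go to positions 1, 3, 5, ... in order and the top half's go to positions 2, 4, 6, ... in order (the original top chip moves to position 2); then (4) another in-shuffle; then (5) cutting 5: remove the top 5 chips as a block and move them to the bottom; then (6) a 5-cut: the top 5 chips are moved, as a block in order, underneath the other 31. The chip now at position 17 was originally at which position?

31

Undo the operations in reverse order, starting from position 17:
  undo op 6 (cut 5): 17 ← 22
  undo op 5 (cut 5): 22 ← 27
  undo op 4 (in-shuffle, from bottom half): 27 ← 32
  undo op 3 (in-shuffle, from top half): 32 ← 16
  undo op 2 (cut 27): 16 ← 7
  undo op 1 (cut 24): 7 ← 31
So the chip at position 17 came from original position 31.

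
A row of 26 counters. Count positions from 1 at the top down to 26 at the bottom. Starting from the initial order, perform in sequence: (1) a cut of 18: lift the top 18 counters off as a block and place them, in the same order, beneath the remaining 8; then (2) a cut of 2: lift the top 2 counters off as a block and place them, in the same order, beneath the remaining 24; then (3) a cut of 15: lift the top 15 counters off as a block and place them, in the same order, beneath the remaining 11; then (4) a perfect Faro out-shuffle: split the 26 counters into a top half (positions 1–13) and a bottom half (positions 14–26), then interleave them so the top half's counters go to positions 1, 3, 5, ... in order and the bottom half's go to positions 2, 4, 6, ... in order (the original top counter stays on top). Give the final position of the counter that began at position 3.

14

Track the counter from position 3 forward through each operation:
  after op 1 (cut 18): 3 → 11
  after op 2 (cut 2): 11 → 9
  after op 3 (cut 15): 9 → 20
  after op 4 (out-shuffle): 20 → 14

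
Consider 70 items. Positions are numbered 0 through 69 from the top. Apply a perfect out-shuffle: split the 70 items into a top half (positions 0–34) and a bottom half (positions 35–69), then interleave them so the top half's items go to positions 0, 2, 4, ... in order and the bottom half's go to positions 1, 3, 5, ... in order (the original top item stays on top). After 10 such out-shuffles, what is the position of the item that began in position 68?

Track the item's position through each out-shuffle:
68 → 67 → 65 → 61 → 53 → 37 → 5 → 10 → 20 → 40 → 11

11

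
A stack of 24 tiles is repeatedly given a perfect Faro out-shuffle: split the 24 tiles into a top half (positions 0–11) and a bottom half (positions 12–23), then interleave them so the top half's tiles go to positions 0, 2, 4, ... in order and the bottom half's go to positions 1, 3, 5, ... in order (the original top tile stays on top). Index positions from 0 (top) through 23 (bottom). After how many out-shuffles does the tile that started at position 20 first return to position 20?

11

Follow position 20 under repeated out-shuffles:
20 → 17 → 11 → 22 → 21 → 19 → 15 → 7 → 14 → 5 → 10 → 20
It first returns after 11 out-shuffles.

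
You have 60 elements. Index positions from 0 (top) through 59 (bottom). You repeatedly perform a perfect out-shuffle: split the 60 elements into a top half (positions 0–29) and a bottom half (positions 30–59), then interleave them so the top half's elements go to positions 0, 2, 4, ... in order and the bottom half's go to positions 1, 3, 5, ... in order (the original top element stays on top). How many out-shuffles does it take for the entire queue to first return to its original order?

58

The out-shuffle permutes the 60 positions with cycle lengths [1, 1, 58].
Every element is home exactly when every cycle has completed a whole number of laps, i.e. after lcm(1, 58) = 58 out-shuffles.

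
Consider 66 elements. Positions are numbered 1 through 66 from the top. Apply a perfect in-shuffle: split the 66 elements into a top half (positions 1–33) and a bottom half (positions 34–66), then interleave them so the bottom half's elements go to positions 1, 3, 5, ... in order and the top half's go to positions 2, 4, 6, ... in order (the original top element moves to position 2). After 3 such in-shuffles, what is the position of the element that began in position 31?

Track the element's position through each in-shuffle:
31 → 62 → 57 → 47

47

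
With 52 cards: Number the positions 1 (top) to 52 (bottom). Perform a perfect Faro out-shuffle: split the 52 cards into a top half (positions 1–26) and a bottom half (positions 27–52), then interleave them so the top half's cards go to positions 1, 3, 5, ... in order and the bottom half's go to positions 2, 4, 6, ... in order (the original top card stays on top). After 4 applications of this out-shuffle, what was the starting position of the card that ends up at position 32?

38

Work backwards from position 32, undoing one out-shuffle at a time:
32 ← 42 ← 47 ← 24 ← 38
So the card now at position 32 started at position 38.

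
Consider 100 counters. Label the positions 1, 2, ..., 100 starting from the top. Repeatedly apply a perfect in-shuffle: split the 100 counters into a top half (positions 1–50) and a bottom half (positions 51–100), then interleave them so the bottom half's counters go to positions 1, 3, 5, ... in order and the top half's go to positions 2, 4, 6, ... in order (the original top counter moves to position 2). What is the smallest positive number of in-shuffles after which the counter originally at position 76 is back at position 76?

Follow position 76 under repeated in-shuffles:
76 → 51 → 1 → 2 → 4 → 8 → 16 → 32 → ... → 76 (length 100)
It first returns after 100 in-shuffles.

100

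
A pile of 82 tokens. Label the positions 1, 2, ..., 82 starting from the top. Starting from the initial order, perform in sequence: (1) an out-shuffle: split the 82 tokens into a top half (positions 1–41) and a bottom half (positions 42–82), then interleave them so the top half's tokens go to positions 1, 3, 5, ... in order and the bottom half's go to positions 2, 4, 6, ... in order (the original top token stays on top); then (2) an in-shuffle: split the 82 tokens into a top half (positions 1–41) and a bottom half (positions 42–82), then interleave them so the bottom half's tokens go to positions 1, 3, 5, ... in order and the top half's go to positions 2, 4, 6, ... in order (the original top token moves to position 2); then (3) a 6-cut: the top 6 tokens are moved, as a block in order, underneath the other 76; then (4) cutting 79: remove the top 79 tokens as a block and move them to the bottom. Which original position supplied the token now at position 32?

Undo the operations in reverse order, starting from position 32:
  undo op 4 (cut 79): 32 ← 29
  undo op 3 (cut 6): 29 ← 35
  undo op 2 (in-shuffle, from bottom half): 35 ← 59
  undo op 1 (out-shuffle, from top half): 59 ← 30
So the token at position 32 came from original position 30.

30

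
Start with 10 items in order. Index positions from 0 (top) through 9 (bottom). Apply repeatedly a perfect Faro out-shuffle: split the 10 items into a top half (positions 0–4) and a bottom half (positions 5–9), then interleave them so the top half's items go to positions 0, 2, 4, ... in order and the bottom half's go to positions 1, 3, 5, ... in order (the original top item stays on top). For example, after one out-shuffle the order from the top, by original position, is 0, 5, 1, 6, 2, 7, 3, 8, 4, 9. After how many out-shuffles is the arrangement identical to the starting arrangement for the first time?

The out-shuffle permutes the 10 positions with cycle lengths [1, 1, 2, 6].
Every item is home exactly when every cycle has completed a whole number of laps, i.e. after lcm(1, 2, 6) = 6 out-shuffles.

6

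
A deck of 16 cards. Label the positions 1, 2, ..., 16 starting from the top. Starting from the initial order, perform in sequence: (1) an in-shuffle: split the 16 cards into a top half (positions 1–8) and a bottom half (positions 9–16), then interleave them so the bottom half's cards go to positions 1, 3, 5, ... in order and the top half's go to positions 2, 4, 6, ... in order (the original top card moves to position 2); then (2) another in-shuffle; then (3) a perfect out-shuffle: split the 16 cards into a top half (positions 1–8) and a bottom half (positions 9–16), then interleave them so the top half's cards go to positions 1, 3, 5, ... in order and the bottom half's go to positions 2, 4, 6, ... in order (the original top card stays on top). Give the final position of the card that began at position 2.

Track the card from position 2 forward through each operation:
  after op 1 (in-shuffle): 2 → 4
  after op 2 (in-shuffle): 4 → 8
  after op 3 (out-shuffle): 8 → 15

15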